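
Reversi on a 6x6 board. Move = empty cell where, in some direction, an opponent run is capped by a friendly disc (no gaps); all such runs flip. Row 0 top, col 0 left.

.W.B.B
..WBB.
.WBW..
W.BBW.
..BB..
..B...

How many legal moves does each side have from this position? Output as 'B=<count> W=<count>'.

-- B to move --
(0,0): no bracket -> illegal
(0,2): flips 1 -> legal
(1,0): flips 1 -> legal
(1,1): flips 1 -> legal
(2,0): flips 1 -> legal
(2,4): flips 1 -> legal
(2,5): flips 1 -> legal
(3,1): no bracket -> illegal
(3,5): flips 1 -> legal
(4,0): no bracket -> illegal
(4,1): no bracket -> illegal
(4,4): no bracket -> illegal
(4,5): no bracket -> illegal
B mobility = 7
-- W to move --
(0,2): no bracket -> illegal
(0,4): no bracket -> illegal
(1,1): no bracket -> illegal
(1,5): flips 2 -> legal
(2,4): no bracket -> illegal
(2,5): no bracket -> illegal
(3,1): flips 2 -> legal
(4,1): flips 1 -> legal
(4,4): no bracket -> illegal
(5,1): no bracket -> illegal
(5,3): flips 2 -> legal
(5,4): flips 2 -> legal
W mobility = 5

Answer: B=7 W=5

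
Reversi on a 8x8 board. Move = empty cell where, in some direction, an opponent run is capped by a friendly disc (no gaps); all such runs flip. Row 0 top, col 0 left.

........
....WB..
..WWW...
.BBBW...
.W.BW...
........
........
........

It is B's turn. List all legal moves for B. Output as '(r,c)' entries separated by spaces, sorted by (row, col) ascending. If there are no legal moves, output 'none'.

Answer: (0,5) (1,1) (1,2) (1,3) (2,5) (3,5) (4,5) (5,0) (5,1) (5,5)

Derivation:
(0,3): no bracket -> illegal
(0,4): no bracket -> illegal
(0,5): flips 2 -> legal
(1,1): flips 1 -> legal
(1,2): flips 1 -> legal
(1,3): flips 3 -> legal
(2,1): no bracket -> illegal
(2,5): flips 1 -> legal
(3,0): no bracket -> illegal
(3,5): flips 1 -> legal
(4,0): no bracket -> illegal
(4,2): no bracket -> illegal
(4,5): flips 1 -> legal
(5,0): flips 1 -> legal
(5,1): flips 1 -> legal
(5,2): no bracket -> illegal
(5,3): no bracket -> illegal
(5,4): no bracket -> illegal
(5,5): flips 1 -> legal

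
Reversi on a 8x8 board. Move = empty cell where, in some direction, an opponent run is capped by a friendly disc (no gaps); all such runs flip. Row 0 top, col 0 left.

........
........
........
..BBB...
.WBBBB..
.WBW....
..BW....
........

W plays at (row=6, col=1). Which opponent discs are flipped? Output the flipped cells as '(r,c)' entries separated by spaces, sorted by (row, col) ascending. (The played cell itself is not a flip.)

Dir NW: first cell '.' (not opp) -> no flip
Dir N: first cell 'W' (not opp) -> no flip
Dir NE: opp run (5,2) (4,3) (3,4), next='.' -> no flip
Dir W: first cell '.' (not opp) -> no flip
Dir E: opp run (6,2) capped by W -> flip
Dir SW: first cell '.' (not opp) -> no flip
Dir S: first cell '.' (not opp) -> no flip
Dir SE: first cell '.' (not opp) -> no flip

Answer: (6,2)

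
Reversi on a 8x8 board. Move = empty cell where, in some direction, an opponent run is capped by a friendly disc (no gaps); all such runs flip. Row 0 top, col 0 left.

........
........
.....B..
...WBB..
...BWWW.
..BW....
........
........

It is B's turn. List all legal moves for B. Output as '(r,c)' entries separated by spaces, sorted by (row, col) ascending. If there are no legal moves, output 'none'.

(2,2): no bracket -> illegal
(2,3): flips 1 -> legal
(2,4): no bracket -> illegal
(3,2): flips 1 -> legal
(3,6): no bracket -> illegal
(3,7): no bracket -> illegal
(4,2): no bracket -> illegal
(4,7): flips 3 -> legal
(5,4): flips 2 -> legal
(5,5): flips 1 -> legal
(5,6): flips 1 -> legal
(5,7): flips 1 -> legal
(6,2): flips 2 -> legal
(6,3): flips 1 -> legal
(6,4): no bracket -> illegal

Answer: (2,3) (3,2) (4,7) (5,4) (5,5) (5,6) (5,7) (6,2) (6,3)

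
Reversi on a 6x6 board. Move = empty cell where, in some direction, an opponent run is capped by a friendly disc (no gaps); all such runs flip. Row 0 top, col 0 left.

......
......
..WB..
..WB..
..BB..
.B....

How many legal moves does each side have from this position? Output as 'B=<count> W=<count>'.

-- B to move --
(1,1): flips 1 -> legal
(1,2): flips 2 -> legal
(1,3): no bracket -> illegal
(2,1): flips 2 -> legal
(3,1): flips 1 -> legal
(4,1): flips 1 -> legal
B mobility = 5
-- W to move --
(1,2): no bracket -> illegal
(1,3): no bracket -> illegal
(1,4): flips 1 -> legal
(2,4): flips 1 -> legal
(3,1): no bracket -> illegal
(3,4): flips 1 -> legal
(4,0): no bracket -> illegal
(4,1): no bracket -> illegal
(4,4): flips 1 -> legal
(5,0): no bracket -> illegal
(5,2): flips 1 -> legal
(5,3): no bracket -> illegal
(5,4): flips 1 -> legal
W mobility = 6

Answer: B=5 W=6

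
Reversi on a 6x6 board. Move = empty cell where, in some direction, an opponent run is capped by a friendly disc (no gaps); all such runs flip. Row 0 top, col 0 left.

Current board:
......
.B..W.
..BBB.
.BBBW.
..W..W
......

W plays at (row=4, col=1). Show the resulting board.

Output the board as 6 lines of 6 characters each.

Place W at (4,1); scan 8 dirs for brackets.
Dir NW: first cell '.' (not opp) -> no flip
Dir N: opp run (3,1), next='.' -> no flip
Dir NE: opp run (3,2) (2,3) capped by W -> flip
Dir W: first cell '.' (not opp) -> no flip
Dir E: first cell 'W' (not opp) -> no flip
Dir SW: first cell '.' (not opp) -> no flip
Dir S: first cell '.' (not opp) -> no flip
Dir SE: first cell '.' (not opp) -> no flip
All flips: (2,3) (3,2)

Answer: ......
.B..W.
..BWB.
.BWBW.
.WW..W
......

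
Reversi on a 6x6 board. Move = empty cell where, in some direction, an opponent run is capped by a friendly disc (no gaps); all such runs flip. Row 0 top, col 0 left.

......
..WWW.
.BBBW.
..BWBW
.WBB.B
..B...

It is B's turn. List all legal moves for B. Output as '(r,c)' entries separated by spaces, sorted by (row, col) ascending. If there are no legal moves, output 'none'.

(0,1): flips 1 -> legal
(0,2): flips 1 -> legal
(0,3): flips 2 -> legal
(0,4): flips 3 -> legal
(0,5): flips 1 -> legal
(1,1): no bracket -> illegal
(1,5): flips 2 -> legal
(2,5): flips 2 -> legal
(3,0): flips 1 -> legal
(3,1): no bracket -> illegal
(4,0): flips 1 -> legal
(4,4): flips 1 -> legal
(5,0): flips 1 -> legal
(5,1): no bracket -> illegal

Answer: (0,1) (0,2) (0,3) (0,4) (0,5) (1,5) (2,5) (3,0) (4,0) (4,4) (5,0)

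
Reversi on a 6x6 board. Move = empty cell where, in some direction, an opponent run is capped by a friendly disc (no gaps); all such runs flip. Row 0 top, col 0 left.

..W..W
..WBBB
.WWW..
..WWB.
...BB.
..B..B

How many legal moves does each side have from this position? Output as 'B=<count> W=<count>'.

-- B to move --
(0,1): flips 2 -> legal
(0,3): no bracket -> illegal
(0,4): no bracket -> illegal
(1,0): flips 2 -> legal
(1,1): flips 3 -> legal
(2,0): no bracket -> illegal
(2,4): no bracket -> illegal
(3,0): no bracket -> illegal
(3,1): flips 3 -> legal
(4,1): flips 2 -> legal
(4,2): no bracket -> illegal
B mobility = 5
-- W to move --
(0,3): flips 1 -> legal
(0,4): flips 1 -> legal
(2,4): flips 1 -> legal
(2,5): flips 1 -> legal
(3,5): flips 1 -> legal
(4,1): no bracket -> illegal
(4,2): no bracket -> illegal
(4,5): flips 1 -> legal
(5,1): no bracket -> illegal
(5,3): flips 1 -> legal
(5,4): flips 1 -> legal
W mobility = 8

Answer: B=5 W=8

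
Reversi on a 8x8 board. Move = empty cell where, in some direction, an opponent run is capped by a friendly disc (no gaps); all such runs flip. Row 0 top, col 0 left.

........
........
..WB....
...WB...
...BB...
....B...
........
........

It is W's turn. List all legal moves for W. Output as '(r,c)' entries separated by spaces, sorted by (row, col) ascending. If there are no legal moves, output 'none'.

(1,2): no bracket -> illegal
(1,3): flips 1 -> legal
(1,4): no bracket -> illegal
(2,4): flips 1 -> legal
(2,5): no bracket -> illegal
(3,2): no bracket -> illegal
(3,5): flips 1 -> legal
(4,2): no bracket -> illegal
(4,5): no bracket -> illegal
(5,2): no bracket -> illegal
(5,3): flips 1 -> legal
(5,5): flips 1 -> legal
(6,3): no bracket -> illegal
(6,4): no bracket -> illegal
(6,5): no bracket -> illegal

Answer: (1,3) (2,4) (3,5) (5,3) (5,5)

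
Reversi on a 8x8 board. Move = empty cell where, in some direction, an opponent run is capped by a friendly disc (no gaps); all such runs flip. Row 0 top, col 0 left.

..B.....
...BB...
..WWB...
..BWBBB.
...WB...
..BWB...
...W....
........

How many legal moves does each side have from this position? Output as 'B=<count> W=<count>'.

Answer: B=9 W=16

Derivation:
-- B to move --
(1,1): flips 2 -> legal
(1,2): flips 2 -> legal
(2,1): flips 2 -> legal
(3,1): flips 1 -> legal
(4,2): flips 2 -> legal
(6,2): flips 1 -> legal
(6,4): no bracket -> illegal
(7,2): flips 1 -> legal
(7,3): flips 5 -> legal
(7,4): flips 1 -> legal
B mobility = 9
-- W to move --
(0,1): no bracket -> illegal
(0,3): flips 1 -> legal
(0,4): flips 1 -> legal
(0,5): flips 1 -> legal
(1,1): no bracket -> illegal
(1,2): no bracket -> illegal
(1,5): flips 1 -> legal
(2,1): flips 1 -> legal
(2,5): flips 2 -> legal
(2,6): flips 2 -> legal
(2,7): no bracket -> illegal
(3,1): flips 1 -> legal
(3,7): flips 3 -> legal
(4,1): flips 2 -> legal
(4,2): flips 1 -> legal
(4,5): flips 3 -> legal
(4,6): no bracket -> illegal
(4,7): no bracket -> illegal
(5,1): flips 1 -> legal
(5,5): flips 2 -> legal
(6,1): flips 1 -> legal
(6,2): no bracket -> illegal
(6,4): no bracket -> illegal
(6,5): flips 1 -> legal
W mobility = 16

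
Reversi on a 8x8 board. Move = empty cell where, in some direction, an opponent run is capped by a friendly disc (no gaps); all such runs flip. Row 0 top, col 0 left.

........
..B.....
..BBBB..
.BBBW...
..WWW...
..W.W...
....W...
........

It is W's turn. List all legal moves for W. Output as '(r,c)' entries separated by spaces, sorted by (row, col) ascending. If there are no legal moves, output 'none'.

(0,1): flips 2 -> legal
(0,2): flips 3 -> legal
(0,3): no bracket -> illegal
(1,1): flips 2 -> legal
(1,3): flips 2 -> legal
(1,4): flips 1 -> legal
(1,5): flips 2 -> legal
(1,6): flips 1 -> legal
(2,0): flips 1 -> legal
(2,1): flips 1 -> legal
(2,6): no bracket -> illegal
(3,0): flips 3 -> legal
(3,5): no bracket -> illegal
(3,6): no bracket -> illegal
(4,0): no bracket -> illegal
(4,1): no bracket -> illegal

Answer: (0,1) (0,2) (1,1) (1,3) (1,4) (1,5) (1,6) (2,0) (2,1) (3,0)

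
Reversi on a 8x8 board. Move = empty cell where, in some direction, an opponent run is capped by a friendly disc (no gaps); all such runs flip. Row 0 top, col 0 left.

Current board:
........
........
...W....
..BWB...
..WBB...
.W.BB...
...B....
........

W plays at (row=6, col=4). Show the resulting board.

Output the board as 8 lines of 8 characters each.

Place W at (6,4); scan 8 dirs for brackets.
Dir NW: opp run (5,3) capped by W -> flip
Dir N: opp run (5,4) (4,4) (3,4), next='.' -> no flip
Dir NE: first cell '.' (not opp) -> no flip
Dir W: opp run (6,3), next='.' -> no flip
Dir E: first cell '.' (not opp) -> no flip
Dir SW: first cell '.' (not opp) -> no flip
Dir S: first cell '.' (not opp) -> no flip
Dir SE: first cell '.' (not opp) -> no flip
All flips: (5,3)

Answer: ........
........
...W....
..BWB...
..WBB...
.W.WB...
...BW...
........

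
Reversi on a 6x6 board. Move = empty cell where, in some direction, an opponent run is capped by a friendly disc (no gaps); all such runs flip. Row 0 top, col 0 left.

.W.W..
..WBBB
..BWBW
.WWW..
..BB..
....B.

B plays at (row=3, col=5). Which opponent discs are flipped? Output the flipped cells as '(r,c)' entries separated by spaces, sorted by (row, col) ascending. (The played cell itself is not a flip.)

Dir NW: first cell 'B' (not opp) -> no flip
Dir N: opp run (2,5) capped by B -> flip
Dir NE: edge -> no flip
Dir W: first cell '.' (not opp) -> no flip
Dir E: edge -> no flip
Dir SW: first cell '.' (not opp) -> no flip
Dir S: first cell '.' (not opp) -> no flip
Dir SE: edge -> no flip

Answer: (2,5)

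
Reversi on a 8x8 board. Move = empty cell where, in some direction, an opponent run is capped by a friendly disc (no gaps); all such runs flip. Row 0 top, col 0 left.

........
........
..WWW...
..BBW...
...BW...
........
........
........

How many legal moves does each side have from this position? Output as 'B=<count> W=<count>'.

-- B to move --
(1,1): flips 1 -> legal
(1,2): flips 1 -> legal
(1,3): flips 1 -> legal
(1,4): flips 1 -> legal
(1,5): flips 1 -> legal
(2,1): no bracket -> illegal
(2,5): flips 1 -> legal
(3,1): no bracket -> illegal
(3,5): flips 1 -> legal
(4,5): flips 1 -> legal
(5,3): no bracket -> illegal
(5,4): no bracket -> illegal
(5,5): flips 1 -> legal
B mobility = 9
-- W to move --
(2,1): no bracket -> illegal
(3,1): flips 2 -> legal
(4,1): flips 1 -> legal
(4,2): flips 3 -> legal
(5,2): flips 1 -> legal
(5,3): flips 2 -> legal
(5,4): no bracket -> illegal
W mobility = 5

Answer: B=9 W=5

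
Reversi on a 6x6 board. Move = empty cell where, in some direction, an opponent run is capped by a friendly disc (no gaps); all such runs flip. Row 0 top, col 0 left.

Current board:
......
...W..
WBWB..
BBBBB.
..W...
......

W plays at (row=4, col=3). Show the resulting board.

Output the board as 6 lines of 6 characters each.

Answer: ......
...W..
WBWW..
BBBWB.
..WW..
......

Derivation:
Place W at (4,3); scan 8 dirs for brackets.
Dir NW: opp run (3,2) (2,1), next='.' -> no flip
Dir N: opp run (3,3) (2,3) capped by W -> flip
Dir NE: opp run (3,4), next='.' -> no flip
Dir W: first cell 'W' (not opp) -> no flip
Dir E: first cell '.' (not opp) -> no flip
Dir SW: first cell '.' (not opp) -> no flip
Dir S: first cell '.' (not opp) -> no flip
Dir SE: first cell '.' (not opp) -> no flip
All flips: (2,3) (3,3)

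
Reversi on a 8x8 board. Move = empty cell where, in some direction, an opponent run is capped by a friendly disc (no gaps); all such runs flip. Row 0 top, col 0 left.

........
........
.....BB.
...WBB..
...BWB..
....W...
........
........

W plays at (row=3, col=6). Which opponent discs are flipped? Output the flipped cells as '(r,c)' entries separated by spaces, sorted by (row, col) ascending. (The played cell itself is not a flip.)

Answer: (3,4) (3,5) (4,5)

Derivation:
Dir NW: opp run (2,5), next='.' -> no flip
Dir N: opp run (2,6), next='.' -> no flip
Dir NE: first cell '.' (not opp) -> no flip
Dir W: opp run (3,5) (3,4) capped by W -> flip
Dir E: first cell '.' (not opp) -> no flip
Dir SW: opp run (4,5) capped by W -> flip
Dir S: first cell '.' (not opp) -> no flip
Dir SE: first cell '.' (not opp) -> no flip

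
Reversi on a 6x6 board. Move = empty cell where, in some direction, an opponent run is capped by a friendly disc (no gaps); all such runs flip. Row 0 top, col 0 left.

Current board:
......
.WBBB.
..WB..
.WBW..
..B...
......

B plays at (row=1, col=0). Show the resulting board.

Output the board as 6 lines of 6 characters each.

Place B at (1,0); scan 8 dirs for brackets.
Dir NW: edge -> no flip
Dir N: first cell '.' (not opp) -> no flip
Dir NE: first cell '.' (not opp) -> no flip
Dir W: edge -> no flip
Dir E: opp run (1,1) capped by B -> flip
Dir SW: edge -> no flip
Dir S: first cell '.' (not opp) -> no flip
Dir SE: first cell '.' (not opp) -> no flip
All flips: (1,1)

Answer: ......
BBBBB.
..WB..
.WBW..
..B...
......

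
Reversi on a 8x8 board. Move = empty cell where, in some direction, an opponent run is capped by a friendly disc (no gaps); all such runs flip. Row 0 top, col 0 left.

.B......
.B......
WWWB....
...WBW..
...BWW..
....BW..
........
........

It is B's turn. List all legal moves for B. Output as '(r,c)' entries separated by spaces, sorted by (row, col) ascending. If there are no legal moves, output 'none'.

Answer: (3,1) (3,2) (3,6) (4,6) (5,6) (6,6)

Derivation:
(1,0): no bracket -> illegal
(1,2): no bracket -> illegal
(1,3): no bracket -> illegal
(2,4): no bracket -> illegal
(2,5): no bracket -> illegal
(2,6): no bracket -> illegal
(3,0): no bracket -> illegal
(3,1): flips 1 -> legal
(3,2): flips 1 -> legal
(3,6): flips 2 -> legal
(4,2): no bracket -> illegal
(4,6): flips 2 -> legal
(5,3): no bracket -> illegal
(5,6): flips 2 -> legal
(6,4): no bracket -> illegal
(6,5): no bracket -> illegal
(6,6): flips 4 -> legal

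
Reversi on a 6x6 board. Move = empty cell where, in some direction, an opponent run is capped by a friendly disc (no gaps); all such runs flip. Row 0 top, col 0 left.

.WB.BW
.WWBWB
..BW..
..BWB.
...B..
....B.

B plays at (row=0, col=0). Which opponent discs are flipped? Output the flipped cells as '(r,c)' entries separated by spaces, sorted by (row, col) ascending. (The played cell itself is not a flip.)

Dir NW: edge -> no flip
Dir N: edge -> no flip
Dir NE: edge -> no flip
Dir W: edge -> no flip
Dir E: opp run (0,1) capped by B -> flip
Dir SW: edge -> no flip
Dir S: first cell '.' (not opp) -> no flip
Dir SE: opp run (1,1) capped by B -> flip

Answer: (0,1) (1,1)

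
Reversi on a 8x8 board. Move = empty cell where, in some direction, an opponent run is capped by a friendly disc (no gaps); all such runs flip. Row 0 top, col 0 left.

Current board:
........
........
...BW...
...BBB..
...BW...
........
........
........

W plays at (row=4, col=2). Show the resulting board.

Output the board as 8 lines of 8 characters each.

Place W at (4,2); scan 8 dirs for brackets.
Dir NW: first cell '.' (not opp) -> no flip
Dir N: first cell '.' (not opp) -> no flip
Dir NE: opp run (3,3) capped by W -> flip
Dir W: first cell '.' (not opp) -> no flip
Dir E: opp run (4,3) capped by W -> flip
Dir SW: first cell '.' (not opp) -> no flip
Dir S: first cell '.' (not opp) -> no flip
Dir SE: first cell '.' (not opp) -> no flip
All flips: (3,3) (4,3)

Answer: ........
........
...BW...
...WBB..
..WWW...
........
........
........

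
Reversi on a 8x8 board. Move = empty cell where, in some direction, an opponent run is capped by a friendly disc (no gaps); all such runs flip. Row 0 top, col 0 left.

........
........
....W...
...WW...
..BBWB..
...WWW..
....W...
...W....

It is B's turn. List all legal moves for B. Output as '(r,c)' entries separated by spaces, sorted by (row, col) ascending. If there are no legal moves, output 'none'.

(1,3): no bracket -> illegal
(1,4): no bracket -> illegal
(1,5): flips 2 -> legal
(2,2): no bracket -> illegal
(2,3): flips 2 -> legal
(2,5): flips 1 -> legal
(3,2): no bracket -> illegal
(3,5): no bracket -> illegal
(4,6): no bracket -> illegal
(5,2): no bracket -> illegal
(5,6): no bracket -> illegal
(6,2): no bracket -> illegal
(6,3): flips 2 -> legal
(6,5): flips 2 -> legal
(6,6): no bracket -> illegal
(7,2): no bracket -> illegal
(7,4): no bracket -> illegal
(7,5): flips 2 -> legal

Answer: (1,5) (2,3) (2,5) (6,3) (6,5) (7,5)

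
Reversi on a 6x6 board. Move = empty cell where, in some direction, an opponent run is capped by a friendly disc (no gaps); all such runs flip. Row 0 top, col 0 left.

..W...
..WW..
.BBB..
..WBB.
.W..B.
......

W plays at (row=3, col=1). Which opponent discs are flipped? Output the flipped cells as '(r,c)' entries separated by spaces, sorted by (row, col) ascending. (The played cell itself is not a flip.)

Dir NW: first cell '.' (not opp) -> no flip
Dir N: opp run (2,1), next='.' -> no flip
Dir NE: opp run (2,2) capped by W -> flip
Dir W: first cell '.' (not opp) -> no flip
Dir E: first cell 'W' (not opp) -> no flip
Dir SW: first cell '.' (not opp) -> no flip
Dir S: first cell 'W' (not opp) -> no flip
Dir SE: first cell '.' (not opp) -> no flip

Answer: (2,2)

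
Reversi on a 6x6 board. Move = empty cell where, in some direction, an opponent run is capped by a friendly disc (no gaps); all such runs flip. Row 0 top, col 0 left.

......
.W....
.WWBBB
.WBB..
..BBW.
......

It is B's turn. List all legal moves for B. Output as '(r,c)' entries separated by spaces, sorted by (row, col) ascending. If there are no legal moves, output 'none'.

Answer: (0,0) (1,0) (1,2) (2,0) (3,0) (4,5) (5,5)

Derivation:
(0,0): flips 2 -> legal
(0,1): no bracket -> illegal
(0,2): no bracket -> illegal
(1,0): flips 1 -> legal
(1,2): flips 1 -> legal
(1,3): no bracket -> illegal
(2,0): flips 3 -> legal
(3,0): flips 1 -> legal
(3,4): no bracket -> illegal
(3,5): no bracket -> illegal
(4,0): no bracket -> illegal
(4,1): no bracket -> illegal
(4,5): flips 1 -> legal
(5,3): no bracket -> illegal
(5,4): no bracket -> illegal
(5,5): flips 1 -> legal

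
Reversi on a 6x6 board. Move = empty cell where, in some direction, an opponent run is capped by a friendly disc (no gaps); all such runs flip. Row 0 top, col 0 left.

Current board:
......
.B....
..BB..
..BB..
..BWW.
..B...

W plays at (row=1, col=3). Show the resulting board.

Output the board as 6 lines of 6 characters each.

Answer: ......
.B.W..
..BW..
..BW..
..BWW.
..B...

Derivation:
Place W at (1,3); scan 8 dirs for brackets.
Dir NW: first cell '.' (not opp) -> no flip
Dir N: first cell '.' (not opp) -> no flip
Dir NE: first cell '.' (not opp) -> no flip
Dir W: first cell '.' (not opp) -> no flip
Dir E: first cell '.' (not opp) -> no flip
Dir SW: opp run (2,2), next='.' -> no flip
Dir S: opp run (2,3) (3,3) capped by W -> flip
Dir SE: first cell '.' (not opp) -> no flip
All flips: (2,3) (3,3)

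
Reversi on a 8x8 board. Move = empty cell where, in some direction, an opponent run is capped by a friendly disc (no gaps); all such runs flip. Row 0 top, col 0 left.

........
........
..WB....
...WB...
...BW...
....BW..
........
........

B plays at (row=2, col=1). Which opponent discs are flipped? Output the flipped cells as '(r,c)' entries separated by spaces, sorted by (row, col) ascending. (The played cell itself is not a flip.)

Answer: (2,2)

Derivation:
Dir NW: first cell '.' (not opp) -> no flip
Dir N: first cell '.' (not opp) -> no flip
Dir NE: first cell '.' (not opp) -> no flip
Dir W: first cell '.' (not opp) -> no flip
Dir E: opp run (2,2) capped by B -> flip
Dir SW: first cell '.' (not opp) -> no flip
Dir S: first cell '.' (not opp) -> no flip
Dir SE: first cell '.' (not opp) -> no flip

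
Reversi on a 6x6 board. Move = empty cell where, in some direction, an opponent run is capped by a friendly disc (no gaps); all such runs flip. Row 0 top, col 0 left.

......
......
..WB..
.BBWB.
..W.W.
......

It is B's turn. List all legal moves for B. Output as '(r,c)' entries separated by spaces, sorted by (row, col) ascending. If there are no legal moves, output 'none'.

(1,1): no bracket -> illegal
(1,2): flips 1 -> legal
(1,3): flips 1 -> legal
(2,1): flips 1 -> legal
(2,4): no bracket -> illegal
(3,5): no bracket -> illegal
(4,1): no bracket -> illegal
(4,3): flips 1 -> legal
(4,5): no bracket -> illegal
(5,1): no bracket -> illegal
(5,2): flips 1 -> legal
(5,3): flips 1 -> legal
(5,4): flips 1 -> legal
(5,5): no bracket -> illegal

Answer: (1,2) (1,3) (2,1) (4,3) (5,2) (5,3) (5,4)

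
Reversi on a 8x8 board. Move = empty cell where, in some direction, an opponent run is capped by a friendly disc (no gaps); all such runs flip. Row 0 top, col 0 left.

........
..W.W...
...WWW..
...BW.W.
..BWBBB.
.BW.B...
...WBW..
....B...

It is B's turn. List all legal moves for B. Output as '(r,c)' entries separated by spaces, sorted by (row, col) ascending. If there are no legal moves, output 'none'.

(0,1): flips 3 -> legal
(0,2): no bracket -> illegal
(0,3): no bracket -> illegal
(0,4): flips 3 -> legal
(0,5): no bracket -> illegal
(1,1): no bracket -> illegal
(1,3): flips 1 -> legal
(1,5): flips 1 -> legal
(1,6): no bracket -> illegal
(2,1): no bracket -> illegal
(2,2): no bracket -> illegal
(2,6): flips 1 -> legal
(2,7): flips 1 -> legal
(3,2): flips 1 -> legal
(3,5): flips 1 -> legal
(3,7): no bracket -> illegal
(4,1): flips 2 -> legal
(4,7): no bracket -> illegal
(5,3): flips 2 -> legal
(5,5): no bracket -> illegal
(5,6): flips 1 -> legal
(6,1): no bracket -> illegal
(6,2): flips 2 -> legal
(6,6): flips 1 -> legal
(7,2): flips 1 -> legal
(7,3): no bracket -> illegal
(7,5): no bracket -> illegal
(7,6): flips 1 -> legal

Answer: (0,1) (0,4) (1,3) (1,5) (2,6) (2,7) (3,2) (3,5) (4,1) (5,3) (5,6) (6,2) (6,6) (7,2) (7,6)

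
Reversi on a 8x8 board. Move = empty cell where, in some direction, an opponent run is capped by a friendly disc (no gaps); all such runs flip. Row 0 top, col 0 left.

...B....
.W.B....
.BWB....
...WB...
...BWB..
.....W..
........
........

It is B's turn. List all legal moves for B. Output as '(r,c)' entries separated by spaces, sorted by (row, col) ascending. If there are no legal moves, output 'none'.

(0,0): no bracket -> illegal
(0,1): flips 1 -> legal
(0,2): no bracket -> illegal
(1,0): no bracket -> illegal
(1,2): no bracket -> illegal
(2,0): no bracket -> illegal
(2,4): no bracket -> illegal
(3,1): flips 1 -> legal
(3,2): flips 1 -> legal
(3,5): no bracket -> illegal
(4,2): no bracket -> illegal
(4,6): no bracket -> illegal
(5,3): no bracket -> illegal
(5,4): flips 1 -> legal
(5,6): no bracket -> illegal
(6,4): no bracket -> illegal
(6,5): flips 1 -> legal
(6,6): no bracket -> illegal

Answer: (0,1) (3,1) (3,2) (5,4) (6,5)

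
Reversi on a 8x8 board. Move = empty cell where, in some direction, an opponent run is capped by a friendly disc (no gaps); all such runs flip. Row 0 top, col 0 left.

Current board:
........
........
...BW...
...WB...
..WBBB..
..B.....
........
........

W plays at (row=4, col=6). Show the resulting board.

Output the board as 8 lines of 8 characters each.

Answer: ........
........
...BW...
...WB...
..WWWWW.
..B.....
........
........

Derivation:
Place W at (4,6); scan 8 dirs for brackets.
Dir NW: first cell '.' (not opp) -> no flip
Dir N: first cell '.' (not opp) -> no flip
Dir NE: first cell '.' (not opp) -> no flip
Dir W: opp run (4,5) (4,4) (4,3) capped by W -> flip
Dir E: first cell '.' (not opp) -> no flip
Dir SW: first cell '.' (not opp) -> no flip
Dir S: first cell '.' (not opp) -> no flip
Dir SE: first cell '.' (not opp) -> no flip
All flips: (4,3) (4,4) (4,5)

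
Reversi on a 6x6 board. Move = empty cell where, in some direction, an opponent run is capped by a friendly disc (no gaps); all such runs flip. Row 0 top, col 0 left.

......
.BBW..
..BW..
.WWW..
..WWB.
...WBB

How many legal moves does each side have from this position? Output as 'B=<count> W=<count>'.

Answer: B=8 W=7

Derivation:
-- B to move --
(0,2): no bracket -> illegal
(0,3): no bracket -> illegal
(0,4): flips 1 -> legal
(1,4): flips 1 -> legal
(2,0): no bracket -> illegal
(2,1): flips 2 -> legal
(2,4): flips 1 -> legal
(3,0): no bracket -> illegal
(3,4): flips 1 -> legal
(4,0): flips 1 -> legal
(4,1): flips 2 -> legal
(5,1): no bracket -> illegal
(5,2): flips 3 -> legal
B mobility = 8
-- W to move --
(0,0): flips 2 -> legal
(0,1): flips 1 -> legal
(0,2): flips 2 -> legal
(0,3): no bracket -> illegal
(1,0): flips 2 -> legal
(2,0): no bracket -> illegal
(2,1): flips 1 -> legal
(3,4): no bracket -> illegal
(3,5): flips 1 -> legal
(4,5): flips 1 -> legal
W mobility = 7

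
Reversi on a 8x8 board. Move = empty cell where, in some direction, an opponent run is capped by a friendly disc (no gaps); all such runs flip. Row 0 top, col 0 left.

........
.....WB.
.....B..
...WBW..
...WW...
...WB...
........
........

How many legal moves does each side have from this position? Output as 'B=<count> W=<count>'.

-- B to move --
(0,4): no bracket -> illegal
(0,5): flips 1 -> legal
(0,6): no bracket -> illegal
(1,4): flips 1 -> legal
(2,2): no bracket -> illegal
(2,3): no bracket -> illegal
(2,4): no bracket -> illegal
(2,6): no bracket -> illegal
(3,2): flips 2 -> legal
(3,6): flips 1 -> legal
(4,2): no bracket -> illegal
(4,5): flips 1 -> legal
(4,6): no bracket -> illegal
(5,2): flips 2 -> legal
(5,5): no bracket -> illegal
(6,2): no bracket -> illegal
(6,3): no bracket -> illegal
(6,4): no bracket -> illegal
B mobility = 6
-- W to move --
(0,5): no bracket -> illegal
(0,6): no bracket -> illegal
(0,7): flips 3 -> legal
(1,4): no bracket -> illegal
(1,7): flips 1 -> legal
(2,3): no bracket -> illegal
(2,4): flips 1 -> legal
(2,6): no bracket -> illegal
(2,7): no bracket -> illegal
(3,6): no bracket -> illegal
(4,5): no bracket -> illegal
(5,5): flips 1 -> legal
(6,3): no bracket -> illegal
(6,4): flips 1 -> legal
(6,5): flips 1 -> legal
W mobility = 6

Answer: B=6 W=6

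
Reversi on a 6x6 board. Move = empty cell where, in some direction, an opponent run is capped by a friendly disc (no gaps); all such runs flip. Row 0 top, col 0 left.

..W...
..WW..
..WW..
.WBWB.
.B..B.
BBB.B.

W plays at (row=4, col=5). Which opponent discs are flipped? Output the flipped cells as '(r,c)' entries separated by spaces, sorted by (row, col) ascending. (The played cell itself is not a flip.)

Answer: (3,4)

Derivation:
Dir NW: opp run (3,4) capped by W -> flip
Dir N: first cell '.' (not opp) -> no flip
Dir NE: edge -> no flip
Dir W: opp run (4,4), next='.' -> no flip
Dir E: edge -> no flip
Dir SW: opp run (5,4), next=edge -> no flip
Dir S: first cell '.' (not opp) -> no flip
Dir SE: edge -> no flip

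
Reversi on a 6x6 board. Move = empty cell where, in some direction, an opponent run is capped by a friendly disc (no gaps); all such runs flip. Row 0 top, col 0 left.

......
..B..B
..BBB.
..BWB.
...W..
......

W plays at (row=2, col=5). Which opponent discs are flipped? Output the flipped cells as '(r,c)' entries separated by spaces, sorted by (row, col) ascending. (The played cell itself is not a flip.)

Answer: (3,4)

Derivation:
Dir NW: first cell '.' (not opp) -> no flip
Dir N: opp run (1,5), next='.' -> no flip
Dir NE: edge -> no flip
Dir W: opp run (2,4) (2,3) (2,2), next='.' -> no flip
Dir E: edge -> no flip
Dir SW: opp run (3,4) capped by W -> flip
Dir S: first cell '.' (not opp) -> no flip
Dir SE: edge -> no flip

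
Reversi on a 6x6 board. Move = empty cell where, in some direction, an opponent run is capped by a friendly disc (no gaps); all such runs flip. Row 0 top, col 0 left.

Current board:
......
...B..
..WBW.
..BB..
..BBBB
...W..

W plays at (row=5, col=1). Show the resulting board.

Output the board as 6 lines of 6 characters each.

Answer: ......
...B..
..WBW.
..BW..
..WBBB
.W.W..

Derivation:
Place W at (5,1); scan 8 dirs for brackets.
Dir NW: first cell '.' (not opp) -> no flip
Dir N: first cell '.' (not opp) -> no flip
Dir NE: opp run (4,2) (3,3) capped by W -> flip
Dir W: first cell '.' (not opp) -> no flip
Dir E: first cell '.' (not opp) -> no flip
Dir SW: edge -> no flip
Dir S: edge -> no flip
Dir SE: edge -> no flip
All flips: (3,3) (4,2)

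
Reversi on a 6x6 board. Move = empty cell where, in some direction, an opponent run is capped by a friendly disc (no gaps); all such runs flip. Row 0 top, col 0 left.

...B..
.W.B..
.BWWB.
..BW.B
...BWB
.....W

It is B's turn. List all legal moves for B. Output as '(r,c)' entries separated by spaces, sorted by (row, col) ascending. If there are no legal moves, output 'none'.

Answer: (0,1) (1,2) (1,4) (3,1) (3,4) (4,2) (5,3)

Derivation:
(0,0): no bracket -> illegal
(0,1): flips 1 -> legal
(0,2): no bracket -> illegal
(1,0): no bracket -> illegal
(1,2): flips 1 -> legal
(1,4): flips 1 -> legal
(2,0): no bracket -> illegal
(3,1): flips 1 -> legal
(3,4): flips 1 -> legal
(4,2): flips 1 -> legal
(5,3): flips 1 -> legal
(5,4): no bracket -> illegal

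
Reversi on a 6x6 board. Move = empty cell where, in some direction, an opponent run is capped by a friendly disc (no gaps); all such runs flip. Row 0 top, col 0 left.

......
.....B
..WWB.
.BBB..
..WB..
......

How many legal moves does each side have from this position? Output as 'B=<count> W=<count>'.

Answer: B=9 W=6

Derivation:
-- B to move --
(1,1): flips 1 -> legal
(1,2): flips 1 -> legal
(1,3): flips 2 -> legal
(1,4): flips 1 -> legal
(2,1): flips 2 -> legal
(3,4): no bracket -> illegal
(4,1): flips 1 -> legal
(5,1): flips 1 -> legal
(5,2): flips 1 -> legal
(5,3): flips 1 -> legal
B mobility = 9
-- W to move --
(0,4): no bracket -> illegal
(0,5): no bracket -> illegal
(1,3): no bracket -> illegal
(1,4): no bracket -> illegal
(2,0): flips 1 -> legal
(2,1): no bracket -> illegal
(2,5): flips 1 -> legal
(3,0): no bracket -> illegal
(3,4): no bracket -> illegal
(3,5): no bracket -> illegal
(4,0): flips 1 -> legal
(4,1): flips 1 -> legal
(4,4): flips 2 -> legal
(5,2): no bracket -> illegal
(5,3): flips 2 -> legal
(5,4): no bracket -> illegal
W mobility = 6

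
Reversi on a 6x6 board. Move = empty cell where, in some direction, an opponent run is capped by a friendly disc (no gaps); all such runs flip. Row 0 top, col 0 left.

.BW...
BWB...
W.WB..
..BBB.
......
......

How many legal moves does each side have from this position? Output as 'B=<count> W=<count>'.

Answer: B=4 W=5

Derivation:
-- B to move --
(0,0): flips 2 -> legal
(0,3): flips 1 -> legal
(1,3): no bracket -> illegal
(2,1): flips 2 -> legal
(3,0): flips 1 -> legal
(3,1): no bracket -> illegal
B mobility = 4
-- W to move --
(0,0): flips 2 -> legal
(0,3): no bracket -> illegal
(1,3): flips 1 -> legal
(1,4): no bracket -> illegal
(2,1): no bracket -> illegal
(2,4): flips 1 -> legal
(2,5): no bracket -> illegal
(3,1): no bracket -> illegal
(3,5): no bracket -> illegal
(4,1): no bracket -> illegal
(4,2): flips 1 -> legal
(4,3): no bracket -> illegal
(4,4): flips 1 -> legal
(4,5): no bracket -> illegal
W mobility = 5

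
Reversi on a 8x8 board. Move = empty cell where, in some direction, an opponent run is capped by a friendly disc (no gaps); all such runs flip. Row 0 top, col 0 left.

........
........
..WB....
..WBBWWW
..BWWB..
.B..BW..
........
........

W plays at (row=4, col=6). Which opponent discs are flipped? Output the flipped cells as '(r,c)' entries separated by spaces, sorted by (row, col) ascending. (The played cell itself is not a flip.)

Answer: (4,5)

Derivation:
Dir NW: first cell 'W' (not opp) -> no flip
Dir N: first cell 'W' (not opp) -> no flip
Dir NE: first cell 'W' (not opp) -> no flip
Dir W: opp run (4,5) capped by W -> flip
Dir E: first cell '.' (not opp) -> no flip
Dir SW: first cell 'W' (not opp) -> no flip
Dir S: first cell '.' (not opp) -> no flip
Dir SE: first cell '.' (not opp) -> no flip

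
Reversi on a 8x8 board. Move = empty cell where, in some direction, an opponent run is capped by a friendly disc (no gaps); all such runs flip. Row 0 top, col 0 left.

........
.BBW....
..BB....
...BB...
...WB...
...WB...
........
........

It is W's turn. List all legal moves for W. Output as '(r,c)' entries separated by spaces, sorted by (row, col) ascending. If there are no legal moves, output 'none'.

Answer: (1,0) (2,5) (3,1) (3,5) (4,5) (5,5) (6,5)

Derivation:
(0,0): no bracket -> illegal
(0,1): no bracket -> illegal
(0,2): no bracket -> illegal
(0,3): no bracket -> illegal
(1,0): flips 2 -> legal
(1,4): no bracket -> illegal
(2,0): no bracket -> illegal
(2,1): no bracket -> illegal
(2,4): no bracket -> illegal
(2,5): flips 1 -> legal
(3,1): flips 1 -> legal
(3,2): no bracket -> illegal
(3,5): flips 1 -> legal
(4,2): no bracket -> illegal
(4,5): flips 1 -> legal
(5,5): flips 1 -> legal
(6,3): no bracket -> illegal
(6,4): no bracket -> illegal
(6,5): flips 1 -> legal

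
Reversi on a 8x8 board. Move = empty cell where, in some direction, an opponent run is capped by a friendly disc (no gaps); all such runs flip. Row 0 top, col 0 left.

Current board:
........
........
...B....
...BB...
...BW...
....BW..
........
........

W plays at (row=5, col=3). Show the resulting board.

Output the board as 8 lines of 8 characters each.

Answer: ........
........
...B....
...BB...
...BW...
...WWW..
........
........

Derivation:
Place W at (5,3); scan 8 dirs for brackets.
Dir NW: first cell '.' (not opp) -> no flip
Dir N: opp run (4,3) (3,3) (2,3), next='.' -> no flip
Dir NE: first cell 'W' (not opp) -> no flip
Dir W: first cell '.' (not opp) -> no flip
Dir E: opp run (5,4) capped by W -> flip
Dir SW: first cell '.' (not opp) -> no flip
Dir S: first cell '.' (not opp) -> no flip
Dir SE: first cell '.' (not opp) -> no flip
All flips: (5,4)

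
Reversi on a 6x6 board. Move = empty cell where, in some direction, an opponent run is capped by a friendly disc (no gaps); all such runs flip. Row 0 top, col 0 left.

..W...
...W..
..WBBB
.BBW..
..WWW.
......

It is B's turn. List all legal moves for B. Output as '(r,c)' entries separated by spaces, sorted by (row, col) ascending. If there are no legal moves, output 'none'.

(0,1): no bracket -> illegal
(0,3): flips 1 -> legal
(0,4): flips 2 -> legal
(1,1): no bracket -> illegal
(1,2): flips 1 -> legal
(1,4): no bracket -> illegal
(2,1): flips 1 -> legal
(3,4): flips 1 -> legal
(3,5): no bracket -> illegal
(4,1): no bracket -> illegal
(4,5): no bracket -> illegal
(5,1): flips 2 -> legal
(5,2): flips 1 -> legal
(5,3): flips 3 -> legal
(5,4): flips 1 -> legal
(5,5): no bracket -> illegal

Answer: (0,3) (0,4) (1,2) (2,1) (3,4) (5,1) (5,2) (5,3) (5,4)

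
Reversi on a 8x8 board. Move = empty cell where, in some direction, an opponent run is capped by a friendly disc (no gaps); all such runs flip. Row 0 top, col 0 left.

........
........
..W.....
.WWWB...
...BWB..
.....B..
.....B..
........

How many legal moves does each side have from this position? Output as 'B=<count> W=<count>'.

-- B to move --
(1,1): flips 3 -> legal
(1,2): no bracket -> illegal
(1,3): no bracket -> illegal
(2,0): no bracket -> illegal
(2,1): flips 1 -> legal
(2,3): flips 1 -> legal
(2,4): no bracket -> illegal
(3,0): flips 3 -> legal
(3,5): no bracket -> illegal
(4,0): no bracket -> illegal
(4,1): no bracket -> illegal
(4,2): no bracket -> illegal
(5,3): no bracket -> illegal
(5,4): flips 1 -> legal
B mobility = 5
-- W to move --
(2,3): no bracket -> illegal
(2,4): flips 1 -> legal
(2,5): no bracket -> illegal
(3,5): flips 1 -> legal
(3,6): no bracket -> illegal
(4,2): flips 1 -> legal
(4,6): flips 1 -> legal
(5,2): no bracket -> illegal
(5,3): flips 1 -> legal
(5,4): flips 1 -> legal
(5,6): no bracket -> illegal
(6,4): no bracket -> illegal
(6,6): flips 1 -> legal
(7,4): no bracket -> illegal
(7,5): no bracket -> illegal
(7,6): no bracket -> illegal
W mobility = 7

Answer: B=5 W=7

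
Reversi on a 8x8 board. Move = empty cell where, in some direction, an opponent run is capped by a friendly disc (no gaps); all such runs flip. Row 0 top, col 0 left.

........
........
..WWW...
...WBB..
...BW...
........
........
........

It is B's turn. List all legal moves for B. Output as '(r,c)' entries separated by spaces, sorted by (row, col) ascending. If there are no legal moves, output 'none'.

(1,1): no bracket -> illegal
(1,2): flips 1 -> legal
(1,3): flips 3 -> legal
(1,4): flips 1 -> legal
(1,5): no bracket -> illegal
(2,1): no bracket -> illegal
(2,5): no bracket -> illegal
(3,1): no bracket -> illegal
(3,2): flips 1 -> legal
(4,2): no bracket -> illegal
(4,5): flips 1 -> legal
(5,3): flips 1 -> legal
(5,4): flips 1 -> legal
(5,5): no bracket -> illegal

Answer: (1,2) (1,3) (1,4) (3,2) (4,5) (5,3) (5,4)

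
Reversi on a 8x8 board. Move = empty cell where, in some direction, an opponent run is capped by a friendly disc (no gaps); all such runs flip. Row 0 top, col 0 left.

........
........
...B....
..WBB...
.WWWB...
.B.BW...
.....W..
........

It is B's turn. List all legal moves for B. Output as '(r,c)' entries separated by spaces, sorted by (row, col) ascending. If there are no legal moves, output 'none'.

(2,1): no bracket -> illegal
(2,2): no bracket -> illegal
(3,0): no bracket -> illegal
(3,1): flips 3 -> legal
(4,0): flips 3 -> legal
(4,5): no bracket -> illegal
(5,0): flips 2 -> legal
(5,2): flips 1 -> legal
(5,5): flips 1 -> legal
(5,6): no bracket -> illegal
(6,3): no bracket -> illegal
(6,4): flips 1 -> legal
(6,6): no bracket -> illegal
(7,4): no bracket -> illegal
(7,5): no bracket -> illegal
(7,6): no bracket -> illegal

Answer: (3,1) (4,0) (5,0) (5,2) (5,5) (6,4)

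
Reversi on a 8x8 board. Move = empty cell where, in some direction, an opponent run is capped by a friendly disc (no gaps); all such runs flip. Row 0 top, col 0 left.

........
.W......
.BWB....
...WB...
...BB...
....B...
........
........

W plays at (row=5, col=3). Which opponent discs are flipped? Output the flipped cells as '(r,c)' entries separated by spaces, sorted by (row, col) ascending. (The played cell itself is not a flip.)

Dir NW: first cell '.' (not opp) -> no flip
Dir N: opp run (4,3) capped by W -> flip
Dir NE: opp run (4,4), next='.' -> no flip
Dir W: first cell '.' (not opp) -> no flip
Dir E: opp run (5,4), next='.' -> no flip
Dir SW: first cell '.' (not opp) -> no flip
Dir S: first cell '.' (not opp) -> no flip
Dir SE: first cell '.' (not opp) -> no flip

Answer: (4,3)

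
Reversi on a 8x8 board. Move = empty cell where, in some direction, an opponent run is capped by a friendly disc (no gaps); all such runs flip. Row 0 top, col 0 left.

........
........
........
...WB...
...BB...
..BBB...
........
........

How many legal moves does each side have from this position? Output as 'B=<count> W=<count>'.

Answer: B=3 W=3

Derivation:
-- B to move --
(2,2): flips 1 -> legal
(2,3): flips 1 -> legal
(2,4): no bracket -> illegal
(3,2): flips 1 -> legal
(4,2): no bracket -> illegal
B mobility = 3
-- W to move --
(2,3): no bracket -> illegal
(2,4): no bracket -> illegal
(2,5): no bracket -> illegal
(3,2): no bracket -> illegal
(3,5): flips 1 -> legal
(4,1): no bracket -> illegal
(4,2): no bracket -> illegal
(4,5): no bracket -> illegal
(5,1): no bracket -> illegal
(5,5): flips 1 -> legal
(6,1): no bracket -> illegal
(6,2): no bracket -> illegal
(6,3): flips 2 -> legal
(6,4): no bracket -> illegal
(6,5): no bracket -> illegal
W mobility = 3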